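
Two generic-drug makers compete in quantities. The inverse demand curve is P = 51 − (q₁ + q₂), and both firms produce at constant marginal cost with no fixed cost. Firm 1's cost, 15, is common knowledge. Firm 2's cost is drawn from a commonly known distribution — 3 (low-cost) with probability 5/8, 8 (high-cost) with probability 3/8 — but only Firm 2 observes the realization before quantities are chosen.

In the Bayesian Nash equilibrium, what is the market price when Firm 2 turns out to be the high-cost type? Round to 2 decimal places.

Firm 2 with cost c maximizes (51 − (q₁+q₂) − c)·q₂, giving q₂(c) = (51 − c − q₁)/2.
E[c₂] = 5/8·3 + 3/8·8 = 4.875
Firm 1's FOC against E[q₂] yields q₁ = (51 − 2·15 + E[c₂])/3 = (51 − 30 + 4.875)/3 = 8.625.
q₂(high-cost) = 17.1875, so P = 51 − (8.625 + 17.1875) = 25.1875.

25.19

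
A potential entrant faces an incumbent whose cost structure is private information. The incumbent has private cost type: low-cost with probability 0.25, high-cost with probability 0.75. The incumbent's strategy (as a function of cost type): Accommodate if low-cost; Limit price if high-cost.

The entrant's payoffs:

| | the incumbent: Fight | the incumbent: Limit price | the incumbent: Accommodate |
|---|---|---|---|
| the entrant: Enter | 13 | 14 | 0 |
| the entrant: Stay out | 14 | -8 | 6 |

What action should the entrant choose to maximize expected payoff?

Enter

E[Enter] = 0.25·(0) + 0.75·(14) = 10.5
E[Stay out] = 0.25·(6) + 0.75·(-8) = -4.5
Best response: Enter (10.5 is the largest).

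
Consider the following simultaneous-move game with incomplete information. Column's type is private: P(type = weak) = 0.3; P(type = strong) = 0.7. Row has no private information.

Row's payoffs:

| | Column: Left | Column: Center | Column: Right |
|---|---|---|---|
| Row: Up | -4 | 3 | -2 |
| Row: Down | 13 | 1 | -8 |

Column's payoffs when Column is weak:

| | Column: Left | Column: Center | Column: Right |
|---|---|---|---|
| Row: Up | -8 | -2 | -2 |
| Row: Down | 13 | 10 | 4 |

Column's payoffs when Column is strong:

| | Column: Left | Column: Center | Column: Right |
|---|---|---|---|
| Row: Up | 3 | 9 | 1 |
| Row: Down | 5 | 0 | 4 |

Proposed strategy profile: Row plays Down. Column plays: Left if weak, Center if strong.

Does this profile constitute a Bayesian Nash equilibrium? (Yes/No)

No

Row plays Down: E[Down] = 0.3·(13) + 0.7·(1) = 4.6; E[Up] = 0.9. Best-responding. ✓
Column (type weak), facing Down: Left gives 13, Center gives 10, Right gives 4. Proposed Left is best. ✓
Column (type strong), facing Down: Left gives 5, Center gives 0, Right gives 4. Proposed Center is not best — profitable deviation exists. ✗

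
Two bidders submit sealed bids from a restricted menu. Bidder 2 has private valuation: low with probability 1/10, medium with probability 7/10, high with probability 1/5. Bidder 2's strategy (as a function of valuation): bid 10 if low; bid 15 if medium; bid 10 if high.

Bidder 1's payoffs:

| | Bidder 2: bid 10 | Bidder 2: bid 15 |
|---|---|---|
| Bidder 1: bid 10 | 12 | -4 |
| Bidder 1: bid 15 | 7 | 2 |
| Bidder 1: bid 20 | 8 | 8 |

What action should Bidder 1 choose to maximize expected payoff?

bid 20

E[bid 10] = 1/10·(12) + 7/10·(-4) + 1/5·(12) = 4/5
E[bid 15] = 1/10·(7) + 7/10·(2) + 1/5·(7) = 7/2
E[bid 20] = 1/10·(8) + 7/10·(8) + 1/5·(8) = 8
Best response: bid 20 (8 is the largest).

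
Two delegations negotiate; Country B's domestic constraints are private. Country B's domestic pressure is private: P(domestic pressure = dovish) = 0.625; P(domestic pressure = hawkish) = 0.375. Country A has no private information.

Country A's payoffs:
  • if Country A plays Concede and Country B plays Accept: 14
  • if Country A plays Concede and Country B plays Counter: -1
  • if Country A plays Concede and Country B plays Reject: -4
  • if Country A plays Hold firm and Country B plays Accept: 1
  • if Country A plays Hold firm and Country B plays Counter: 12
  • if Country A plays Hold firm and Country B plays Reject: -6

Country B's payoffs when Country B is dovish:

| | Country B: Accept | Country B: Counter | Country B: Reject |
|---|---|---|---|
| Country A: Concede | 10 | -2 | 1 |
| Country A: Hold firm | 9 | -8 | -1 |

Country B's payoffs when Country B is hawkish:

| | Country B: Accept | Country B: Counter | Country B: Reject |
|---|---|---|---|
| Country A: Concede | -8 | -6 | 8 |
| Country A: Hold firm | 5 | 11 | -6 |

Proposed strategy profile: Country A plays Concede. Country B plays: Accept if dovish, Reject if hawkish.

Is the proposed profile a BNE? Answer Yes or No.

Yes

Country A plays Concede: E[Concede] = 0.625·(14) + 0.375·(-4) = 7.25; E[Hold firm] = -1.625. Best-responding. ✓
Country B (domestic pressure dovish), facing Concede: Accept gives 10, Counter gives -2, Reject gives 1. Proposed Accept is best. ✓
Country B (domestic pressure hawkish), facing Concede: Accept gives -8, Counter gives -6, Reject gives 8. Proposed Reject is best. ✓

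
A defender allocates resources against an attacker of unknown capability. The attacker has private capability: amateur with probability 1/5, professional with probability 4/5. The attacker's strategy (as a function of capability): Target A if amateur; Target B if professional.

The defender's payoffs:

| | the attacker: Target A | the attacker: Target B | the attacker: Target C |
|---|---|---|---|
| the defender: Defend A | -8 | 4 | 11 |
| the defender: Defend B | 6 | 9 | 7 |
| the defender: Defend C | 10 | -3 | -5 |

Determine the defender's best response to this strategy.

Defend B

Compute the defender's expected payoff for each action, taking the expectation over the attacker's type.
E[Defend A] = 1/5·(-8) + 4/5·(4) = 8/5
E[Defend B] = 1/5·(6) + 4/5·(9) = 42/5
E[Defend C] = 1/5·(10) + 4/5·(-3) = -2/5
Best response: Defend B (42/5 is the largest).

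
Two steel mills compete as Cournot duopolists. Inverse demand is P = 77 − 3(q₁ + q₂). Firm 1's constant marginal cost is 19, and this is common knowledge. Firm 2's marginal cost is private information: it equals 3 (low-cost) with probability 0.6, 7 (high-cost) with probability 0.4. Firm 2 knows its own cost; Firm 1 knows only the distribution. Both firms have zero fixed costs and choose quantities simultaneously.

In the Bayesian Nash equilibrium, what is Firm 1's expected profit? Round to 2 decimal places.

Firm 2 with cost c maximizes (77 − 3(q₁+q₂) − c)·q₂, giving q₂(c) = (77 − c − 3q₁)/6.
E[c₂] = 0.6·3 + 0.4·7 = 4.6
Firm 1's FOC against E[q₂] yields q₁ = (77 − 2·19 + E[c₂])/9 = (77 − 38 + 4.6)/9 = 4.84444.
E[P] = 77 − 3·(q₁ + E[q₂]) = 33.5333; Firm 1's expected profit = (E[P] − 19)·q₁ = (33.5333 − 19)·4.84444 = 70.4059.

70.41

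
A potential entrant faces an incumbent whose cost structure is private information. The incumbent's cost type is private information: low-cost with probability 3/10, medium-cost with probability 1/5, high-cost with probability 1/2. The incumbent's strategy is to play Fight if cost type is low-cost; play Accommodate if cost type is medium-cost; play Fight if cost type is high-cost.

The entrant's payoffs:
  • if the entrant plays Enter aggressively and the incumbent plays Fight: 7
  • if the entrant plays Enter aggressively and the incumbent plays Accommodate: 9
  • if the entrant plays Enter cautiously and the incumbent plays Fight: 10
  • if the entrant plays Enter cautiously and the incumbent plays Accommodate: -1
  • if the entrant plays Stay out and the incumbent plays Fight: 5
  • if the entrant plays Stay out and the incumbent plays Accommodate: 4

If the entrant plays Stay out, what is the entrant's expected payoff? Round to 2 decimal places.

4.80

Take the expectation over the incumbent's cost type, weighting each type's action by its prior probability.
E[Stay out] = 3/10·5 + 1/5·4 + 1/2·5 = 3/2 + 4/5 + 5/2 = 24/5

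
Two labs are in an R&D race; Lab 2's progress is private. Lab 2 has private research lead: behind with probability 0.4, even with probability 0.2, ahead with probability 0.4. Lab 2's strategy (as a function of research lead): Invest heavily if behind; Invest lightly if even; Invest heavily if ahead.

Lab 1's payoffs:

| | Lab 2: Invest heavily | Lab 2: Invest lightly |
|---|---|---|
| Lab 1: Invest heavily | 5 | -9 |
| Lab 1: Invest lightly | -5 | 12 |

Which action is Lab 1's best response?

Invest heavily

E[Invest heavily] = 0.4·(5) + 0.2·(-9) + 0.4·(5) = 2.2
E[Invest lightly] = 0.4·(-5) + 0.2·(12) + 0.4·(-5) = -1.6
Best response: Invest heavily (2.2 is the largest).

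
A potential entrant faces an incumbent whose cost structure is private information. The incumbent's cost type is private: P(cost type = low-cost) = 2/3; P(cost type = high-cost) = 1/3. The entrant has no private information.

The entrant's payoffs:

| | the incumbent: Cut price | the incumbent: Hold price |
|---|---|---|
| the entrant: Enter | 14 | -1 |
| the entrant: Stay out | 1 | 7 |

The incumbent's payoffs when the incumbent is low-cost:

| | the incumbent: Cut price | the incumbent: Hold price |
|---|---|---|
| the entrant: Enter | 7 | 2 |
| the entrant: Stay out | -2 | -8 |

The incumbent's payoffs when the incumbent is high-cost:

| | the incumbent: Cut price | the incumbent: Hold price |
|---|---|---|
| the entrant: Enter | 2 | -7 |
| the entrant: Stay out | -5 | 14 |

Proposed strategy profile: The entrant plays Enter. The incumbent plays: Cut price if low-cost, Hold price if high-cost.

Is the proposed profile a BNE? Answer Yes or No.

No

The entrant plays Enter: E[Enter] = 2/3·(14) + 1/3·(-1) = 9; E[Stay out] = 3. Best-responding. ✓
The incumbent (cost type low-cost), facing Enter: Cut price gives 7, Hold price gives 2. Proposed Cut price is best. ✓
The incumbent (cost type high-cost), facing Enter: Cut price gives 2, Hold price gives -7. Proposed Hold price is not best — profitable deviation exists. ✗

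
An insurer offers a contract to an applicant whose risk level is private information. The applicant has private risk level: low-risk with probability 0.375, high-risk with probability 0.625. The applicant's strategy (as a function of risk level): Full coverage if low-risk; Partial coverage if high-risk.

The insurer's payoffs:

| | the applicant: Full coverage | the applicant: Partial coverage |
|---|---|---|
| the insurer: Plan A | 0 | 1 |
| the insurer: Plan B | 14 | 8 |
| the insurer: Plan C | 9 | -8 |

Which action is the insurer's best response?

Plan B

E[Plan A] = 0.375·(0) + 0.625·(1) = 0.625
E[Plan B] = 0.375·(14) + 0.625·(8) = 10.25
E[Plan C] = 0.375·(9) + 0.625·(-8) = -1.625
Best response: Plan B (10.25 is the largest).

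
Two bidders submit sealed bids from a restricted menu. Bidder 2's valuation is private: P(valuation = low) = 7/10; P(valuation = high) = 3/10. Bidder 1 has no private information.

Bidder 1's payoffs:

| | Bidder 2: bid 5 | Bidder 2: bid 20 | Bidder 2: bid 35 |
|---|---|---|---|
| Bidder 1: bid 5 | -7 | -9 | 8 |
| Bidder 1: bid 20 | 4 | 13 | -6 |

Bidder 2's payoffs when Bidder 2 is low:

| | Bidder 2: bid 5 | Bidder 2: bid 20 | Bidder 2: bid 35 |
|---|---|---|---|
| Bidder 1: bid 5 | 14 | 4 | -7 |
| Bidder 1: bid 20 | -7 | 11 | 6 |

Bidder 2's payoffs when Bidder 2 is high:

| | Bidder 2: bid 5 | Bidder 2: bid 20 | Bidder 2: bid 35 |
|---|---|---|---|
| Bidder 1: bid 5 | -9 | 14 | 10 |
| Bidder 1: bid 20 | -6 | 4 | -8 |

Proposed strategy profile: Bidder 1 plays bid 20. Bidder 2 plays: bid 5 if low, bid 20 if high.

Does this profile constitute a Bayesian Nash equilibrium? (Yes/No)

No

Bidder 1 plays bid 20: E[bid 20] = 7/10·(4) + 3/10·(13) = 67/10; E[bid 5] = -38/5. Best-responding. ✓
Bidder 2 (valuation low), facing bid 20: bid 5 gives -7, bid 20 gives 11, bid 35 gives 6. Proposed bid 5 is not best — profitable deviation exists. ✗
Bidder 2 (valuation high), facing bid 20: bid 5 gives -6, bid 20 gives 4, bid 35 gives -8. Proposed bid 20 is best. ✓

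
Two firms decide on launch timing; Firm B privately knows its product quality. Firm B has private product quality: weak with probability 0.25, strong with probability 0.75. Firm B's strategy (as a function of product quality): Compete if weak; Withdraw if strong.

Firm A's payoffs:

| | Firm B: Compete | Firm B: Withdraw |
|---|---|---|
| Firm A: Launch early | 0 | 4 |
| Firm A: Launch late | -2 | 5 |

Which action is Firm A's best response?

E[Launch early] = 0.25·(0) + 0.75·(4) = 3
E[Launch late] = 0.25·(-2) + 0.75·(5) = 3.25
Best response: Launch late (3.25 is the largest).

Launch late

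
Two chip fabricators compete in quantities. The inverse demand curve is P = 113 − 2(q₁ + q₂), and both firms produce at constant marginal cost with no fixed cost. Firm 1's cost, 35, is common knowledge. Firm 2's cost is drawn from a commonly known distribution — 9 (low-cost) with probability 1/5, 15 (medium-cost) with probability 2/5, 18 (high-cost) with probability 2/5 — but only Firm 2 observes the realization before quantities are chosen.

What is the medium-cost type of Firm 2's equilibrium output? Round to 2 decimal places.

19.67

Firm 2 with cost c maximizes (113 − 2(q₁+q₂) − c)·q₂, giving q₂(c) = (113 − c − 2q₁)/4.
E[c₂] = 1/5·9 + 2/5·15 + 2/5·18 = 15
Firm 1's FOC against E[q₂] yields q₁ = (113 − 2·35 + E[c₂])/6 = (113 − 70 + 15)/6 = 9.66667.
q₂(medium-cost) = (113 − 15 − 2·9.66667)/4 = 19.6667.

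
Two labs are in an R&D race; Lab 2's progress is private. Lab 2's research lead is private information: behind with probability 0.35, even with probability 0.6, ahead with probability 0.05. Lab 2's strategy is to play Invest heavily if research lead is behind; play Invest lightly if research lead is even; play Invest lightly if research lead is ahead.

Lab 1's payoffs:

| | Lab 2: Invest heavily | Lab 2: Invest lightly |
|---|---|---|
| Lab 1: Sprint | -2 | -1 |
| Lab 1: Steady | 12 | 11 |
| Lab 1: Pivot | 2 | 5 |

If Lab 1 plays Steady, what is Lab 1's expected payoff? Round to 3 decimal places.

11.350

E[Steady] = 0.35·12 + 0.6·11 + 0.05·11 = 4.2 + 6.6 + 0.55 = 11.35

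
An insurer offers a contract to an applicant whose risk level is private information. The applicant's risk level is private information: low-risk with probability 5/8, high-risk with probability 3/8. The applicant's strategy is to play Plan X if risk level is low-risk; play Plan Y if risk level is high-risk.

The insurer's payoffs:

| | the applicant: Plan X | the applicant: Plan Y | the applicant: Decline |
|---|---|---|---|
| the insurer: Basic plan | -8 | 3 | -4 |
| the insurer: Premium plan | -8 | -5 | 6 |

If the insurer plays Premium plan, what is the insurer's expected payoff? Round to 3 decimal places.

-6.875

E[Premium plan] = 5/8·(-8) + 3/8·(-5) = (-5) + (-15/8) = -55/8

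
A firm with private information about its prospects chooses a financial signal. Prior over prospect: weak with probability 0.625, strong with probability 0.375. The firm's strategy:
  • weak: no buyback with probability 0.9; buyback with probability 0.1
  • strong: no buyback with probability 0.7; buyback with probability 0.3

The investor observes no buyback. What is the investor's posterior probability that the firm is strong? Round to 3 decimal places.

0.318

Apply Bayes' rule using the sender's strategy as the likelihood.
P(no buyback) = 0.625·0.9 + 0.375·0.7 = 0.825
P(strong | no buyback) = (0.375·0.7) / 0.825 = 0.2625 / 0.825 = 0.318182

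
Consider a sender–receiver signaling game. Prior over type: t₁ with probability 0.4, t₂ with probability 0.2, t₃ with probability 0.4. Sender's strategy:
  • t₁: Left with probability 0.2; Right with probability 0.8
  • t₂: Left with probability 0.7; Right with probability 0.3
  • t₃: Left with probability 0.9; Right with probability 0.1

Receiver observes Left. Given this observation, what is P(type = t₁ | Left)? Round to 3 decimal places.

0.138

P(Left) = 0.4·0.2 + 0.2·0.7 + 0.4·0.9 = 0.58
P(t₁ | Left) = (0.4·0.2) / 0.58 = 0.08 / 0.58 = 0.137931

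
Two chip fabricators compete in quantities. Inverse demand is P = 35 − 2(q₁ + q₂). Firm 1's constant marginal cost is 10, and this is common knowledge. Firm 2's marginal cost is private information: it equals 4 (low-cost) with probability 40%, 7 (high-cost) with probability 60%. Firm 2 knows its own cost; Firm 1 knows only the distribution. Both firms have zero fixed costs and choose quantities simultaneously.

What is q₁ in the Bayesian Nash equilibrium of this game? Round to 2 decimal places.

3.47

Type-c best response for Firm 2: q₂(c) = (35 − c)/4 − q₁/2.
Firm 1 maximizes expected profit; its first-order condition is 35 − 4q₁ − 2E[q₂] − 10 = 0.
Substituting E[q₂] and solving: E[c₂] = 5.8, so q₁ = (35 − 2·10 + 5.8)/6 = 3.46667.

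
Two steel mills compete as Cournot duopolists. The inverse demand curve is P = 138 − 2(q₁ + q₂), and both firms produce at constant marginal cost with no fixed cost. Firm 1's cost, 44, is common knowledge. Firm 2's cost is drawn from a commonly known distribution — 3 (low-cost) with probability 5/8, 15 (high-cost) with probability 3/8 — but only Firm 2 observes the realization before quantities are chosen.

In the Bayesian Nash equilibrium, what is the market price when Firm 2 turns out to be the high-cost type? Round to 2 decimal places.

Firm 2 with cost c maximizes (138 − 2(q₁+q₂) − c)·q₂, giving q₂(c) = (138 − c − 2q₁)/4.
E[c₂] = 5/8·3 + 3/8·15 = 7.5
Firm 1's FOC against E[q₂] yields q₁ = (138 − 2·44 + E[c₂])/6 = (138 − 88 + 7.5)/6 = 9.58333.
q₂(high-cost) = 25.9583, so P = 138 − 2·(9.58333 + 25.9583) = 66.9167.

66.92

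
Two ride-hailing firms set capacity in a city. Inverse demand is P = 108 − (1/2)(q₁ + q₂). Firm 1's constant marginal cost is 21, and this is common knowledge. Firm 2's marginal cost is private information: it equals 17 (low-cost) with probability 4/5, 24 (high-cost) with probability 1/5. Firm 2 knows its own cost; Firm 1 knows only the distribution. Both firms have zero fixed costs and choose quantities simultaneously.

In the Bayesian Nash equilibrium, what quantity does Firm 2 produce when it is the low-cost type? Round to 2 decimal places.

Firm 2 with cost c maximizes (108 − (1/2)(q₁+q₂) − c)·q₂, giving q₂(c) = (108 − c − (1/2)q₁).
E[c₂] = 4/5·17 + 1/5·24 = 18.4
Firm 1's FOC against E[q₂] yields q₁ = (108 − 2·21 + E[c₂])/(3/2) = (108 − 42 + 18.4)/(3/2) = 56.2667.
q₂(low-cost) = (108 − 17 − (1/2)·56.2667) = 62.8667.

62.87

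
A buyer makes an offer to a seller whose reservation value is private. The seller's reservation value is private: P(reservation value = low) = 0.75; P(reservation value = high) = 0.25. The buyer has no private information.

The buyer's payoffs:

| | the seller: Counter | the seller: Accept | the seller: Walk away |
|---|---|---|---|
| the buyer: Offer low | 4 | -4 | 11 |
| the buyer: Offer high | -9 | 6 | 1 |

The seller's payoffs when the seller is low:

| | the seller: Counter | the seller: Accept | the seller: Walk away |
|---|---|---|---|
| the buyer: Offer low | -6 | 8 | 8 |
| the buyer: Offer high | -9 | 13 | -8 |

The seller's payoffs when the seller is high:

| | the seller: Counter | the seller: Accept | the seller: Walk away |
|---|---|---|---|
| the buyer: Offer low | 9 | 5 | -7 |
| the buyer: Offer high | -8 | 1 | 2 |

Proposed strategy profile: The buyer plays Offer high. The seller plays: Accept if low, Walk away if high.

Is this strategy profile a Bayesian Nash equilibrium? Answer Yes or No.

Yes

The buyer plays Offer high: E[Offer high] = 0.75·(6) + 0.25·(1) = 4.75; E[Offer low] = -0.25. Best-responding. ✓
The seller (reservation value low), facing Offer high: Counter gives -9, Accept gives 13, Walk away gives -8. Proposed Accept is best. ✓
The seller (reservation value high), facing Offer high: Counter gives -8, Accept gives 1, Walk away gives 2. Proposed Walk away is best. ✓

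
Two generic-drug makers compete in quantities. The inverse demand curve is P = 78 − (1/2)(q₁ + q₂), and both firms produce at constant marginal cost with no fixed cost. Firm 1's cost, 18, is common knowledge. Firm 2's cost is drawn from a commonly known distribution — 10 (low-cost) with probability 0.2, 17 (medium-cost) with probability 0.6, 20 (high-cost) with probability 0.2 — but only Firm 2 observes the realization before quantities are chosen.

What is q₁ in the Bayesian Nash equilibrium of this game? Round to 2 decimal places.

38.80

Firm 2 with cost c maximizes (78 − (1/2)(q₁+q₂) − c)·q₂, giving q₂(c) = (78 − c − (1/2)q₁).
E[c₂] = 0.2·10 + 0.6·17 + 0.2·20 = 16.2
Firm 1's FOC against E[q₂] yields q₁ = (78 − 2·18 + E[c₂])/(3/2) = (78 − 36 + 16.2)/(3/2) = 38.8.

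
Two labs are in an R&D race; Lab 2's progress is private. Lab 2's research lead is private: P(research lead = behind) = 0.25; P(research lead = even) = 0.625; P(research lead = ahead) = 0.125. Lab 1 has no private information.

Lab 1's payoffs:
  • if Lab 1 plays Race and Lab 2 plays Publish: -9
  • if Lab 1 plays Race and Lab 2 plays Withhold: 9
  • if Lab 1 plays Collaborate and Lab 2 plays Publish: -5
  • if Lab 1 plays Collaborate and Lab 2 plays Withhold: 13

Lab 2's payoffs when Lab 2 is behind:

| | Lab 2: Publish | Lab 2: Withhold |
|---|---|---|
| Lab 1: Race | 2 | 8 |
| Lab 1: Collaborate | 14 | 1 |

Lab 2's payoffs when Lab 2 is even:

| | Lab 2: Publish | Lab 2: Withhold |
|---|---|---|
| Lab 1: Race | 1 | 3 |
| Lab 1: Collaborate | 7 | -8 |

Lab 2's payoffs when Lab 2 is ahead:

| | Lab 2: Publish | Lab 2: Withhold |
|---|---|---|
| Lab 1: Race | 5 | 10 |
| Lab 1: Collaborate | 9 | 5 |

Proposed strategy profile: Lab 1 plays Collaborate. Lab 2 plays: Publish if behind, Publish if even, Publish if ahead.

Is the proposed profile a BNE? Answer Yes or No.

Lab 1 plays Collaborate: E[Collaborate] = 0.25·(-5) + 0.625·(-5) + 0.125·(-5) = -5; E[Race] = -9. Best-responding. ✓
Lab 2 (research lead behind), facing Collaborate: Publish gives 14, Withhold gives 1. Proposed Publish is best. ✓
Lab 2 (research lead even), facing Collaborate: Publish gives 7, Withhold gives -8. Proposed Publish is best. ✓
Lab 2 (research lead ahead), facing Collaborate: Publish gives 9, Withhold gives 5. Proposed Publish is best. ✓

Yes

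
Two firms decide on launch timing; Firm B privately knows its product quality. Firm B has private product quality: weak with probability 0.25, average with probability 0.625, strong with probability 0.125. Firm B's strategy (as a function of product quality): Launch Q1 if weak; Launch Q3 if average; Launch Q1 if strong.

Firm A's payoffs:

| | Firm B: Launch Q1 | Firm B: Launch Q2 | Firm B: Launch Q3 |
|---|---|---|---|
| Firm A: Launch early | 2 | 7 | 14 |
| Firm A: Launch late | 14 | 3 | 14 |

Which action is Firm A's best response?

E[Launch early] = 0.25·(2) + 0.625·(14) + 0.125·(2) = 9.5
E[Launch late] = 0.25·(14) + 0.625·(14) + 0.125·(14) = 14
Best response: Launch late (14 is the largest).

Launch late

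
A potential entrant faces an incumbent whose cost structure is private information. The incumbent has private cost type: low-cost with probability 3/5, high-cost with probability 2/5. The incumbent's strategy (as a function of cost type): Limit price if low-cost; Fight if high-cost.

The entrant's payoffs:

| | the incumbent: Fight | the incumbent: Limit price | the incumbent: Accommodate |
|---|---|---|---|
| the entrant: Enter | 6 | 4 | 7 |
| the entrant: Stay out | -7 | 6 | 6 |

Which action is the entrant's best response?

E[Enter] = 3/5·(4) + 2/5·(6) = 24/5
E[Stay out] = 3/5·(6) + 2/5·(-7) = 4/5
Best response: Enter (24/5 is the largest).

Enter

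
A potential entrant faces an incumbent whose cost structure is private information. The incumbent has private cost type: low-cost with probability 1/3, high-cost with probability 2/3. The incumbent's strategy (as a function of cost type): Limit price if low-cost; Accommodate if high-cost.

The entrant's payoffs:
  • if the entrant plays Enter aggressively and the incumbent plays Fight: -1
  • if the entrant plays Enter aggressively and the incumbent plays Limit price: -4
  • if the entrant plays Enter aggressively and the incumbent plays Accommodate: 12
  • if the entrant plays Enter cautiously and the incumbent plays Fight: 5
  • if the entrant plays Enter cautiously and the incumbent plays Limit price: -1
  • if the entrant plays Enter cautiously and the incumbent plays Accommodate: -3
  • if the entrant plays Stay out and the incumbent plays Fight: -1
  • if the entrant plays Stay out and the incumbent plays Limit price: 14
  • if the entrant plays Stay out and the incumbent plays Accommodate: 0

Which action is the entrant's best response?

Enter aggressively

E[Enter aggressively] = 1/3·(-4) + 2/3·(12) = 20/3
E[Enter cautiously] = 1/3·(-1) + 2/3·(-3) = -7/3
E[Stay out] = 1/3·(14) + 2/3·(0) = 14/3
Best response: Enter aggressively (20/3 is the largest).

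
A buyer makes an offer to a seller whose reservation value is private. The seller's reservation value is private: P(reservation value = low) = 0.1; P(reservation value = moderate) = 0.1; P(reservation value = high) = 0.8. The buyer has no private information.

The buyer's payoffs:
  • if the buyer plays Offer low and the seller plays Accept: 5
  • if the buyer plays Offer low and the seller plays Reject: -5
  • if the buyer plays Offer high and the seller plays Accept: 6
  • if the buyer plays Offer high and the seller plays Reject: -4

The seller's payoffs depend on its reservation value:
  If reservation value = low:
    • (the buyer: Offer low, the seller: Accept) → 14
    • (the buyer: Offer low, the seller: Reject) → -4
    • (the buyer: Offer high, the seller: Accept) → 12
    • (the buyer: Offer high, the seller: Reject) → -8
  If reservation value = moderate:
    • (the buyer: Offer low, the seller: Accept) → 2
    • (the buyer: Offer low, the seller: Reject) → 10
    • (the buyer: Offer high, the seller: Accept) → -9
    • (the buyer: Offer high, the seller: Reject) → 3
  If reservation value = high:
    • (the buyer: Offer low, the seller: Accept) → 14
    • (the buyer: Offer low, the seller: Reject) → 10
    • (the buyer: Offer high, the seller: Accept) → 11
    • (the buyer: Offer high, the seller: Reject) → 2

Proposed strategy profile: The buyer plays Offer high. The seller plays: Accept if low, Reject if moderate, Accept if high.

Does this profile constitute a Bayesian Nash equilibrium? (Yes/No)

Yes

The buyer plays Offer high: E[Offer high] = 0.1·(6) + 0.1·(-4) + 0.8·(6) = 5; E[Offer low] = 4. Best-responding. ✓
The seller (reservation value low), facing Offer high: Accept gives 12, Reject gives -8. Proposed Accept is best. ✓
The seller (reservation value moderate), facing Offer high: Accept gives -9, Reject gives 3. Proposed Reject is best. ✓
The seller (reservation value high), facing Offer high: Accept gives 11, Reject gives 2. Proposed Accept is best. ✓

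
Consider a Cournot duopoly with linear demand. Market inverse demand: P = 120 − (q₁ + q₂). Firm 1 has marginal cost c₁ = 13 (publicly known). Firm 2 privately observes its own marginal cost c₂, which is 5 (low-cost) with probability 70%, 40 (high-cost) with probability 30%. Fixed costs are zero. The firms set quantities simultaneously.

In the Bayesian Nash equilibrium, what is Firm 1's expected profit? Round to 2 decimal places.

1332.25

Type-c best response for Firm 2: q₂(c) = (120 − c)/2 − q₁/2.
Firm 1 maximizes expected profit; its first-order condition is 120 − 2q₁ − E[q₂] − 13 = 0.
Substituting E[q₂] and solving: E[c₂] = 15.5, so q₁ = (120 − 2·13 + 15.5)/3 = 36.5.
E[P] = 120 − (q₁ + E[q₂]) = 49.5; Firm 1's expected profit = (E[P] − 13)·q₁ = (49.5 − 13)·36.5 = 1332.25.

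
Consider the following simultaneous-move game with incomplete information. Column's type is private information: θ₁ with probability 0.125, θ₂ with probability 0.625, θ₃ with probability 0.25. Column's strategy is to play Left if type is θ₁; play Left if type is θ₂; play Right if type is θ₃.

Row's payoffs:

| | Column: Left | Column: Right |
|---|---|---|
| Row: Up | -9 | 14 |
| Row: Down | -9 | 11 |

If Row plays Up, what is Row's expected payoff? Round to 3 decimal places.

-3.250

E[Up] = 0.125·(-9) + 0.625·(-9) + 0.25·14 = (-1.125) + (-5.625) + 3.5 = -3.25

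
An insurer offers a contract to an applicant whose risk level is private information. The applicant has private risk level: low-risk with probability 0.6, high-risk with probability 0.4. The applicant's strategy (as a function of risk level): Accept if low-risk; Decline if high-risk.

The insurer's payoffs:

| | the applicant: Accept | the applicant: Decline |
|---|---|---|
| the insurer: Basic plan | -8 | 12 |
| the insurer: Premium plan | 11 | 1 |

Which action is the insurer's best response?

E[Basic plan] = 0.6·(-8) + 0.4·(12) = 0
E[Premium plan] = 0.6·(11) + 0.4·(1) = 7
Best response: Premium plan (7 is the largest).

Premium plan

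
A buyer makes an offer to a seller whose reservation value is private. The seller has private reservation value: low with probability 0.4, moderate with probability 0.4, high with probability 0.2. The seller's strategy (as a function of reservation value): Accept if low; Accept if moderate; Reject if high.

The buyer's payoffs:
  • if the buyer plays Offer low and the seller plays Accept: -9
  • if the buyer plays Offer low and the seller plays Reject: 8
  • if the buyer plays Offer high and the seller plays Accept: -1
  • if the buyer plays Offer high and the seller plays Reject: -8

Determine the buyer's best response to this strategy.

Offer high

Compute the buyer's expected payoff for each action, taking the expectation over the seller's type.
E[Offer low] = 0.4·(-9) + 0.4·(-9) + 0.2·(8) = -5.6
E[Offer high] = 0.4·(-1) + 0.4·(-1) + 0.2·(-8) = -2.4
Best response: Offer high (-2.4 is the largest).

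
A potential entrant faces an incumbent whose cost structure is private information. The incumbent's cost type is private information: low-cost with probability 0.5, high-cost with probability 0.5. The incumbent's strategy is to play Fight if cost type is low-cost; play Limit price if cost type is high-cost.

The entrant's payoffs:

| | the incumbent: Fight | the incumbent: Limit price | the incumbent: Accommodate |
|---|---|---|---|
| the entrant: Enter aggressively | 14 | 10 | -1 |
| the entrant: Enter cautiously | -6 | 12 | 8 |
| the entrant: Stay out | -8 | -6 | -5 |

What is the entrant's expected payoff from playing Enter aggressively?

12

E[Enter aggressively] = 0.5·14 + 0.5·10 = 7 + 5 = 12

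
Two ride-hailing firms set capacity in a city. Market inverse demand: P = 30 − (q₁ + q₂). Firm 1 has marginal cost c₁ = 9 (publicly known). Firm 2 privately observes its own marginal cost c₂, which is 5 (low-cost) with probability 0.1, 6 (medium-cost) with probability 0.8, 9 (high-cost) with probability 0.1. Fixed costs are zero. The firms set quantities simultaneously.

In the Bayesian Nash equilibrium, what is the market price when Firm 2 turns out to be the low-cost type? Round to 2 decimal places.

Type-c best response for Firm 2: q₂(c) = (30 − c)/2 − q₁/2.
Firm 1 maximizes expected profit; its first-order condition is 30 − 2q₁ − E[q₂] − 9 = 0.
Substituting E[q₂] and solving: E[c₂] = 6.2, so q₁ = (30 − 2·9 + 6.2)/3 = 6.06667.
q₂(low-cost) = 9.46667, so P = 30 − (6.06667 + 9.46667) = 14.4667.

14.47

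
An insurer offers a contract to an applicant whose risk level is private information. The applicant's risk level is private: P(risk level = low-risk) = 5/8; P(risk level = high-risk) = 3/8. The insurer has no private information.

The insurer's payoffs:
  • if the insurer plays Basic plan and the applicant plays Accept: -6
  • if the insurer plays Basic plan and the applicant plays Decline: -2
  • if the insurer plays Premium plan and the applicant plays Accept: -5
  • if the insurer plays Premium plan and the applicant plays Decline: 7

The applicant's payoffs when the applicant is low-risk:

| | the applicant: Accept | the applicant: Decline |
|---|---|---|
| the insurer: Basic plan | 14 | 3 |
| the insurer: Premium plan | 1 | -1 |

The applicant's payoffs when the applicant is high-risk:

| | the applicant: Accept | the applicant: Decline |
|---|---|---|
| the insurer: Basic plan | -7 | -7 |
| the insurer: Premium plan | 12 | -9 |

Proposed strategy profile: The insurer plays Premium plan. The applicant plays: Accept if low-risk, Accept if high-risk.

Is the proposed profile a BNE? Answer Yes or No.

Yes

A profile is a BNE iff every type of every player is best-responding given beliefs about the other side.
The insurer plays Premium plan: E[Premium plan] = 5/8·(-5) + 3/8·(-5) = -5; E[Basic plan] = -6. Best-responding. ✓
The applicant (risk level low-risk), facing Premium plan: Accept gives 1, Decline gives -1. Proposed Accept is best. ✓
The applicant (risk level high-risk), facing Premium plan: Accept gives 12, Decline gives -9. Proposed Accept is best. ✓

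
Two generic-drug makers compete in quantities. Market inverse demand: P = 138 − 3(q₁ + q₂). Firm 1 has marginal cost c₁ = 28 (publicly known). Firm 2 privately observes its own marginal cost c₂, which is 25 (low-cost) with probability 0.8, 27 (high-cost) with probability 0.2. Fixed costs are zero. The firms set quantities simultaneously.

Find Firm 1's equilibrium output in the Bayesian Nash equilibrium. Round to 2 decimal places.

Type-c best response for Firm 2: q₂(c) = (138 − c)/6 − q₁/2.
Firm 1 maximizes expected profit; its first-order condition is 138 − 6q₁ − 3E[q₂] − 28 = 0.
Substituting E[q₂] and solving: E[c₂] = 25.4, so q₁ = (138 − 2·28 + 25.4)/9 = 11.9333.

11.93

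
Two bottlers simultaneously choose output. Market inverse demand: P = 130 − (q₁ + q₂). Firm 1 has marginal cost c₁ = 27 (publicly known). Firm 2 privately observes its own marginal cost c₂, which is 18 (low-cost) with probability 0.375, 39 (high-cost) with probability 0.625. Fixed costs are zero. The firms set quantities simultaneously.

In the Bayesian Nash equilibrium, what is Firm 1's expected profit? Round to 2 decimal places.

1275.09

Each type of Firm 2 best-responds to q₁; Firm 1 best-responds to the expected q₂ over Firm 2's types.
Firm 2 with cost c maximizes (130 − (q₁+q₂) − c)·q₂, giving q₂(c) = (130 − c − q₁)/2.
E[c₂] = 0.375·18 + 0.625·39 = 31.125
Firm 1's FOC against E[q₂] yields q₁ = (130 − 2·27 + E[c₂])/3 = (130 − 54 + 31.125)/3 = 35.7083.
E[P] = 130 − (q₁ + E[q₂]) = 62.7083; Firm 1's expected profit = (E[P] − 27)·q₁ = (62.7083 − 27)·35.7083 = 1275.09.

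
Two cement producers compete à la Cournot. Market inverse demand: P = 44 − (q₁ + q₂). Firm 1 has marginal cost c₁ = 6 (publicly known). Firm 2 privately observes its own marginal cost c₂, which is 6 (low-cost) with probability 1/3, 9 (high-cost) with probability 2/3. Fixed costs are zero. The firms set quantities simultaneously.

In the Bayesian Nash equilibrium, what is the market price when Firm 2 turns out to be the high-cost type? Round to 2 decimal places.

19.83

Firm 2 with cost c maximizes (44 − (q₁+q₂) − c)·q₂, giving q₂(c) = (44 − c − q₁)/2.
E[c₂] = 1/3·6 + 2/3·9 = 8
Firm 1's FOC against E[q₂] yields q₁ = (44 − 2·6 + E[c₂])/3 = (44 − 12 + 8)/3 = 13.3333.
q₂(high-cost) = 10.8333, so P = 44 − (13.3333 + 10.8333) = 19.8333.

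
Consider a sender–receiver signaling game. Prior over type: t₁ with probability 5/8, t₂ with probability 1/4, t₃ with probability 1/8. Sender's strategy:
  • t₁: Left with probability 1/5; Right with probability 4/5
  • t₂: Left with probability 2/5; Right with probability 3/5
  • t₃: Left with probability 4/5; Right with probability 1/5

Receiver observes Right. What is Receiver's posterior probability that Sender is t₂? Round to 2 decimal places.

P(Right) = (5/8)·(4/5) + (1/4)·(3/5) + (1/8)·(1/5) = 27/40
P(t₂ | Right) = ((1/4)·(3/5)) / (27/40) = (3/20) / (27/40) = 2/9

0.22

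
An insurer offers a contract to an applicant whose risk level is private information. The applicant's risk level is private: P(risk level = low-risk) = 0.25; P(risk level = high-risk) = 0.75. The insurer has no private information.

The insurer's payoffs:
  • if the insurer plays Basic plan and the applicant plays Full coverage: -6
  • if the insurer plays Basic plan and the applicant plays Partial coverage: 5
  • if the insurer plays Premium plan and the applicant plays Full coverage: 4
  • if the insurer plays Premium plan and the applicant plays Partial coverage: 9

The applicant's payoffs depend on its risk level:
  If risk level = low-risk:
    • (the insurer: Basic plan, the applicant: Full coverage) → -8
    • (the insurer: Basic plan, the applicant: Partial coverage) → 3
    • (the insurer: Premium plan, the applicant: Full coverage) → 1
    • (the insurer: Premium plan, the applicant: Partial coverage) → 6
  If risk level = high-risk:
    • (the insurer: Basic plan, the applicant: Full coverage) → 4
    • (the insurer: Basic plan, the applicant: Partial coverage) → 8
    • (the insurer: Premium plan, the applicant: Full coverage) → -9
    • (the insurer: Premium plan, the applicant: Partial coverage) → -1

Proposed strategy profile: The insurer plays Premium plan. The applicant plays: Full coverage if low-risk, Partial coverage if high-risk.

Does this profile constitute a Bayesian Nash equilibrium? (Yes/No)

No

A profile is a BNE iff every type of every player is best-responding given beliefs about the other side.
The insurer plays Premium plan: E[Premium plan] = 0.25·(4) + 0.75·(9) = 7.75; E[Basic plan] = 2.25. Best-responding. ✓
The applicant (risk level low-risk), facing Premium plan: Full coverage gives 1, Partial coverage gives 6. Proposed Full coverage is not best — profitable deviation exists. ✗
The applicant (risk level high-risk), facing Premium plan: Full coverage gives -9, Partial coverage gives -1. Proposed Partial coverage is best. ✓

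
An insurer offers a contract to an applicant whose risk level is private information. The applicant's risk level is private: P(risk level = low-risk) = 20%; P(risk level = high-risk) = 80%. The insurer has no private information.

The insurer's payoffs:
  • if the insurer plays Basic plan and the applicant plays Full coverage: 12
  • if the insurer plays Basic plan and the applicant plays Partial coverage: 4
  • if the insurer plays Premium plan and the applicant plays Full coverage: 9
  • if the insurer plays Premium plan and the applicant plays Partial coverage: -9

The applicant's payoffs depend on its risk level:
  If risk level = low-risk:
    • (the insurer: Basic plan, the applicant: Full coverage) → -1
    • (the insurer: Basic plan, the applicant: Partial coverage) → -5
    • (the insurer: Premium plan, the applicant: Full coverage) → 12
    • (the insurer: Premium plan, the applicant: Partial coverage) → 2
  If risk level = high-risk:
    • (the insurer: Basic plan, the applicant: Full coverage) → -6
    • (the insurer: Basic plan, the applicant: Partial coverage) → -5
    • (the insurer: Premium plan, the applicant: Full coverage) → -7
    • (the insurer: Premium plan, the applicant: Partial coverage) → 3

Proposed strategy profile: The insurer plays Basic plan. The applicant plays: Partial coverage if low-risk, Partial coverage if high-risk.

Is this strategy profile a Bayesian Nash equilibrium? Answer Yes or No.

The insurer plays Basic plan: E[Basic plan] = 0.2·(4) + 0.8·(4) = 4; E[Premium plan] = -9. Best-responding. ✓
The applicant (risk level low-risk), facing Basic plan: Full coverage gives -1, Partial coverage gives -5. Proposed Partial coverage is not best — profitable deviation exists. ✗
The applicant (risk level high-risk), facing Basic plan: Full coverage gives -6, Partial coverage gives -5. Proposed Partial coverage is best. ✓

No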